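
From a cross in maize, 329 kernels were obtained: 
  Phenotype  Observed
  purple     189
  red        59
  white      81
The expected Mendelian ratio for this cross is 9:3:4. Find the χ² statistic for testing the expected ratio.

The 9:3:4 ratio has 16 parts, so with N = 329 the expected counts are:
  purple: 329 × 9/16 = 185.0625
  red: 329 × 3/16 = 61.6875
  white: 329 × 4/16 = 82.25
χ² = Σ (O − E)² / E
  purple: (189 − 185.0625)² / 185.0625 = 0.0838
  red: (59 − 61.6875)² / 61.6875 = 0.1171
  white: (81 − 82.25)² / 82.25 = 0.0190
χ² = 0.0838 + 0.1171 + 0.0190 = 0.2199 ≈ 0.220

0.220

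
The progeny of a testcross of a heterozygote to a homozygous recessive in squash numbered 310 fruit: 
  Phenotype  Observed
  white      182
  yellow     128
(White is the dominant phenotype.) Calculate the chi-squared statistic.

A testcross of a heterozygote (Aa × aa) gives a 1:1 phenotypic ratio.
Under the 1:1 hypothesis (Σ ratio = 2, N = 310):
  white: 310 × 1/2 = 155
  yellow: 310 × 1/2 = 155
χ² = Σ (O − E)² / E
  white: (182 − 155)² / 155 = 4.7032
  yellow: (128 − 155)² / 155 = 4.7032
χ² = 4.7032 + 4.7032 = 9.4064 ≈ 9.406

9.406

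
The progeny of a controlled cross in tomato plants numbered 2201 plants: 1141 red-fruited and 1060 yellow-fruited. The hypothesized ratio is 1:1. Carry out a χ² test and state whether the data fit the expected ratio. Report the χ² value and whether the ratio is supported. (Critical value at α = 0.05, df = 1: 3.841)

The 1:1 ratio has 2 parts, so with N = 2201 the expected counts are:
  red-fruited: 2201 × 1/2 = 1100.5
  yellow-fruited: 2201 × 1/2 = 1100.5
χ² = Σ (O − E)² / E
  red-fruited: (1141 − 1100.5)² / 1100.5 = 1.4905
  yellow-fruited: (1060 − 1100.5)² / 1100.5 = 1.4905
χ² = 1.4905 + 1.4905 = 2.981
Degrees of freedom = 2 − 1 = 1; critical value at α = 0.05 is 3.841.
Since 2.981 < 3.841, we fail to reject the null hypothesis — the data are consistent with the 1:1 ratio.

2.981; consistent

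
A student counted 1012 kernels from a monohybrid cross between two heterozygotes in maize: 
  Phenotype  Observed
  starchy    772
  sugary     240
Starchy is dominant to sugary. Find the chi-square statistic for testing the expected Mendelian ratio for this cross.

For a monohybrid cross between heterozygotes with complete dominance, the expected phenotypic ratio is 3:1.
Total ratio parts = 4. Expected numbers out of 1012:
  starchy: 1012 × 3/4 = 759
  sugary: 1012 × 1/4 = 253
χ² = Σ (O − E)² / E
  starchy: (772 − 759)² / 759 = 0.2227
  sugary: (240 − 253)² / 253 = 0.6680
χ² = 0.2227 + 0.6680 = 0.8907 ≈ 0.891

0.891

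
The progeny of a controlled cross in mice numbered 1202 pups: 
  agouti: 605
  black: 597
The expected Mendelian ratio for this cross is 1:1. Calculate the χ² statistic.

The 1:1 ratio has 2 parts, so with N = 1202 the expected counts are:
  agouti: 1202 × 1/2 = 601
  black: 1202 × 1/2 = 601
χ² = Σ (O − E)² / E
  agouti: (605 − 601)² / 601 = 0.0266
  black: (597 − 601)² / 601 = 0.0266
χ² = 0.0266 + 0.0266 = 0.0532 ≈ 0.053

0.053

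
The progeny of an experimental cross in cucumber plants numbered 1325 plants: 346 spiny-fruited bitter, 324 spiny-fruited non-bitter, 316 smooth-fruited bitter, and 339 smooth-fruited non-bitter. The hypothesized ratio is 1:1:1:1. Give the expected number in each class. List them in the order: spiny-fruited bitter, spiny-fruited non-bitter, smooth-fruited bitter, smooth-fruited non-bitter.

Under the 1:1:1:1 hypothesis (Σ ratio = 4, N = 1325):
  spiny-fruited bitter: 1325 × 1/4 = 331.25
  spiny-fruited non-bitter: 1325 × 1/4 = 331.25
  smooth-fruited bitter: 1325 × 1/4 = 331.25
  smooth-fruited non-bitter: 1325 × 1/4 = 331.25

331.25, 331.25, 331.25, 331.25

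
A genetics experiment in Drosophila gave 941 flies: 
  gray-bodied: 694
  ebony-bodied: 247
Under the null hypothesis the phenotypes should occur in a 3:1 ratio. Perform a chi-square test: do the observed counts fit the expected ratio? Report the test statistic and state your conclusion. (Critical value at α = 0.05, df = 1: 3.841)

Expected counts for N = 941 under a 3:1 ratio (total parts = 4):
  gray-bodied: 941 × 3/4 = 705.75
  ebony-bodied: 941 × 1/4 = 235.25
χ² = Σ (O − E)² / E
  gray-bodied: (694 − 705.75)² / 705.75 = 0.1956
  ebony-bodied: (247 − 235.25)² / 235.25 = 0.5869
χ² = 0.1956 + 0.5869 = 0.7825 ≈ 0.783
Degrees of freedom = 2 − 1 = 1; critical value at α = 0.05 is 3.841.
Since 0.783 < 3.841, we fail to reject the null hypothesis — the data are consistent with the 3:1 ratio.

0.783; consistent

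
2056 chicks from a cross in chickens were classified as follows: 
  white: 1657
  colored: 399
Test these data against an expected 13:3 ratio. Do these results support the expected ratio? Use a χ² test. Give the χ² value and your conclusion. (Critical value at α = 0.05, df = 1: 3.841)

0.582; consistent

Under the 13:3 hypothesis (Σ ratio = 16, N = 2056):
  white: 2056 × 13/16 = 1670.5
  colored: 2056 × 3/16 = 385.5
χ² = Σ (O − E)² / E
  white: (1657 − 1670.5)² / 1670.5 = 0.1091
  colored: (399 − 385.5)² / 385.5 = 0.4728
χ² = 0.1091 + 0.4728 = 0.5819 ≈ 0.582
Degrees of freedom = 2 − 1 = 1; critical value at α = 0.05 is 3.841.
Since 0.582 < 3.841, we fail to reject the null hypothesis — the data are consistent with the 13:3 ratio.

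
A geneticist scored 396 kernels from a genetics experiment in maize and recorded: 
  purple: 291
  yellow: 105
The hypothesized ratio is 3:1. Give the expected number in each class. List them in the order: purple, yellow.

297, 99

Total ratio parts = 4. Expected numbers out of 396:
  purple: 396 × 3/4 = 297
  yellow: 396 × 1/4 = 99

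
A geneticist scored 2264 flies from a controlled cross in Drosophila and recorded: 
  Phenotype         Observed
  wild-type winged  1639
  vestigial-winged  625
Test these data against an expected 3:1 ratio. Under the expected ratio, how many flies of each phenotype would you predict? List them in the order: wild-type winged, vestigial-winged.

1698, 566

The 3:1 ratio has 4 parts, so with N = 2264 the expected counts are:
  wild-type winged: 2264 × 3/4 = 1698
  vestigial-winged: 2264 × 1/4 = 566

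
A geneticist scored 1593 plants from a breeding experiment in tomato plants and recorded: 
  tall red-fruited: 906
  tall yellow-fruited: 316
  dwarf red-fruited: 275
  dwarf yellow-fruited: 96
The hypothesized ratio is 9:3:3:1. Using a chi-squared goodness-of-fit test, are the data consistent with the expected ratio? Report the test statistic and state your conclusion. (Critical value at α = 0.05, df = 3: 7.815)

The 9:3:3:1 ratio has 16 parts, so with N = 1593 the expected counts are:
  tall red-fruited: 1593 × 9/16 = 896.0625
  tall yellow-fruited: 1593 × 3/16 = 298.6875
  dwarf red-fruited: 1593 × 3/16 = 298.6875
  dwarf yellow-fruited: 1593 × 1/16 = 99.5625
χ² = Σ (O − E)² / E
  tall red-fruited: (906 − 896.0625)² / 896.0625 = 0.1102
  tall yellow-fruited: (316 − 298.6875)² / 298.6875 = 1.0035
  dwarf red-fruited: (275 − 298.6875)² / 298.6875 = 1.8785
  dwarf yellow-fruited: (96 − 99.5625)² / 99.5625 = 0.1275
χ² = 0.1102 + 1.0035 + 1.8785 + 0.1275 = 3.1197 ≈ 3.120
Degrees of freedom = 4 − 1 = 3; critical value at α = 0.05 is 7.815.
Since 3.120 < 7.815, we fail to reject the null hypothesis — the data are consistent with the 9:3:3:1 ratio.

3.120; consistent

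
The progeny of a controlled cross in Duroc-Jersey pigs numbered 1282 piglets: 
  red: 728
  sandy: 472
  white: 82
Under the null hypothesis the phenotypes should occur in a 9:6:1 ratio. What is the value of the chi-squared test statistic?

0.269

The 9:6:1 ratio has 16 parts, so with N = 1282 the expected counts are:
  red: 1282 × 9/16 = 721.125
  sandy: 1282 × 6/16 = 480.75
  white: 1282 × 1/16 = 80.125
χ² = Σ (O − E)² / E
  red: (728 − 721.125)² / 721.125 = 0.0655
  sandy: (472 − 480.75)² / 480.75 = 0.1593
  white: (82 − 80.125)² / 80.125 = 0.0439
χ² = 0.0655 + 0.1593 + 0.0439 = 0.2687 ≈ 0.269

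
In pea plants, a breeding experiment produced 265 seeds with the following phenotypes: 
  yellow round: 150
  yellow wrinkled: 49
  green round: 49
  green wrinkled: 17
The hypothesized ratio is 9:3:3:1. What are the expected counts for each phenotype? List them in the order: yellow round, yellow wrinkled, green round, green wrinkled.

The 9:3:3:1 ratio has 16 parts, so with N = 265 the expected counts are:
  yellow round: 265 × 9/16 = 149.0625
  yellow wrinkled: 265 × 3/16 = 49.6875
  green round: 265 × 3/16 = 49.6875
  green wrinkled: 265 × 1/16 = 16.5625

149.0625, 49.6875, 49.6875, 16.5625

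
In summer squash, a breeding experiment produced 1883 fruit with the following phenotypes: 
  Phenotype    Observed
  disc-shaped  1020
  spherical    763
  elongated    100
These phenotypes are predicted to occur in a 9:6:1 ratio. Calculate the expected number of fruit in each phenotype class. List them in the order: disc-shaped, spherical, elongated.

1059.1875, 706.125, 117.6875

Total ratio parts = 16. Expected numbers out of 1883:
  disc-shaped: 1883 × 9/16 = 1059.1875
  spherical: 1883 × 6/16 = 706.125
  elongated: 1883 × 1/16 = 117.6875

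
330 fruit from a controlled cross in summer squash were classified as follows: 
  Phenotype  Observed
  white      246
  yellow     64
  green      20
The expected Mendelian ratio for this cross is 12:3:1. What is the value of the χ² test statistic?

Total ratio parts = 16. Expected numbers out of 330:
  white: 330 × 12/16 = 247.5
  yellow: 330 × 3/16 = 61.875
  green: 330 × 1/16 = 20.625
χ² = Σ (O − E)² / E
  white: (246 − 247.5)² / 247.5 = 0.0091
  yellow: (64 − 61.875)² / 61.875 = 0.0730
  green: (20 − 20.625)² / 20.625 = 0.0189
χ² = 0.0091 + 0.0730 + 0.0189 = 0.101

0.101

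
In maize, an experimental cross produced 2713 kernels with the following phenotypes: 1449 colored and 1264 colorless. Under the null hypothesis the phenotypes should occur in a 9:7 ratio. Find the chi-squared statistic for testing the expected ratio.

Expected counts for N = 2713 under a 9:7 ratio (total parts = 16):
  colored: 2713 × 9/16 = 1526.0625
  colorless: 2713 × 7/16 = 1186.9375
χ² = Σ (O − E)² / E
  colored: (1449 − 1526.0625)² / 1526.0625 = 3.8915
  colorless: (1264 − 1186.9375)² / 1186.9375 = 5.0033
χ² = 3.8915 + 5.0033 = 8.8948 ≈ 8.895

8.895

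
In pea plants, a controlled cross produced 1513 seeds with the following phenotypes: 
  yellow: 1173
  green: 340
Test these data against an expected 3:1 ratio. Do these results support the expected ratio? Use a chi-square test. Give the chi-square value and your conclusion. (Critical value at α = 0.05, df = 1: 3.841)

5.157; not consistent

The 3:1 ratio has 4 parts, so with N = 1513 the expected counts are:
  yellow: 1513 × 3/4 = 1134.75
  green: 1513 × 1/4 = 378.25
χ² = Σ (O − E)² / E
  yellow: (1173 − 1134.75)² / 1134.75 = 1.2893
  green: (340 − 378.25)² / 378.25 = 3.8680
χ² = 1.2893 + 3.8680 = 5.1573 ≈ 5.157
Degrees of freedom = 2 − 1 = 1; critical value at α = 0.05 is 3.841.
Since 5.157 > 3.841, we reject the null hypothesis — the data do not fit the 3:1 ratio.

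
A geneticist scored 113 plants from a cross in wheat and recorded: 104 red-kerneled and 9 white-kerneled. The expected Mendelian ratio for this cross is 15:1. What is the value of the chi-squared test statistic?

0.567

Total ratio parts = 16. Expected numbers out of 113:
  red-kerneled: 113 × 15/16 = 105.9375
  white-kerneled: 113 × 1/16 = 7.0625
χ² = Σ (O − E)² / E
  red-kerneled: (104 − 105.9375)² / 105.9375 = 0.0354
  white-kerneled: (9 − 7.0625)² / 7.0625 = 0.5315
χ² = 0.0354 + 0.5315 = 0.5669 ≈ 0.567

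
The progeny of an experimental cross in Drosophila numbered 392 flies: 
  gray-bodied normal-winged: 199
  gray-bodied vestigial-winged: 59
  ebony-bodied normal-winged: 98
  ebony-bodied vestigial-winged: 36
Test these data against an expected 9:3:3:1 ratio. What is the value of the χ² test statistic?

The 9:3:3:1 ratio has 16 parts, so with N = 392 the expected counts are:
  gray-bodied normal-winged: 392 × 9/16 = 220.5
  gray-bodied vestigial-winged: 392 × 3/16 = 73.5
  ebony-bodied normal-winged: 392 × 3/16 = 73.5
  ebony-bodied vestigial-winged: 392 × 1/16 = 24.5
χ² = Σ (O − E)² / E
  gray-bodied normal-winged: (199 − 220.5)² / 220.5 = 2.0964
  gray-bodied vestigial-winged: (59 − 73.5)² / 73.5 = 2.8605
  ebony-bodied normal-winged: (98 − 73.5)² / 73.5 = 8.1667
  ebony-bodied vestigial-winged: (36 − 24.5)² / 24.5 = 5.3980
χ² = 2.0964 + 2.8605 + 8.1667 + 5.3980 = 18.5216 ≈ 18.522

18.522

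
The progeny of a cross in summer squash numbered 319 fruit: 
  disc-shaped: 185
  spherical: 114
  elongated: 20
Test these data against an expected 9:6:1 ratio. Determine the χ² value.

Under the 9:6:1 hypothesis (Σ ratio = 16, N = 319):
  disc-shaped: 319 × 9/16 = 179.4375
  spherical: 319 × 6/16 = 119.625
  elongated: 319 × 1/16 = 19.9375
χ² = Σ (O − E)² / E
  disc-shaped: (185 − 179.4375)² / 179.4375 = 0.1724
  spherical: (114 − 119.625)² / 119.625 = 0.2645
  elongated: (20 − 19.9375)² / 19.9375 = 0.0002
χ² = 0.1724 + 0.2645 + 0.0002 = 0.4371 ≈ 0.437

0.437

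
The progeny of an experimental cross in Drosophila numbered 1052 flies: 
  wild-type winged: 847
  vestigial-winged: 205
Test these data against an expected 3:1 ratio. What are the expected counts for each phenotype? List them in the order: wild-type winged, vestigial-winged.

789, 263

Total ratio parts = 4. Expected numbers out of 1052:
  wild-type winged: 1052 × 3/4 = 789
  vestigial-winged: 1052 × 1/4 = 263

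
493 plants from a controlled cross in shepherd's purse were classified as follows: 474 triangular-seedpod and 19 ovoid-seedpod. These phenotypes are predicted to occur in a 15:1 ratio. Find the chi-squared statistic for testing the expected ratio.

Under the 15:1 hypothesis (Σ ratio = 16, N = 493):
  triangular-seedpod: 493 × 15/16 = 462.1875
  ovoid-seedpod: 493 × 1/16 = 30.8125
χ² = Σ (O − E)² / E
  triangular-seedpod: (474 − 462.1875)² / 462.1875 = 0.3019
  ovoid-seedpod: (19 − 30.8125)² / 30.8125 = 4.5285
χ² = 0.3019 + 4.5285 = 4.8304 ≈ 4.830

4.830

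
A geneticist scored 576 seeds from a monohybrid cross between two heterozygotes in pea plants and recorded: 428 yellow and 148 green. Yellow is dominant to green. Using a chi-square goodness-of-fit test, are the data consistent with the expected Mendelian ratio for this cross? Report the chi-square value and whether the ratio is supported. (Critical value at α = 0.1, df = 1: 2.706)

For a monohybrid cross between heterozygotes with complete dominance, the expected phenotypic ratio is 3:1.
Under the 3:1 hypothesis (Σ ratio = 4, N = 576):
  yellow: 576 × 3/4 = 432
  green: 576 × 1/4 = 144
χ² = Σ (O − E)² / E
  yellow: (428 − 432)² / 432 = 0.0370
  green: (148 − 144)² / 144 = 0.1111
χ² = 0.0370 + 0.1111 = 0.1481 ≈ 0.148
Degrees of freedom = 2 − 1 = 1; critical value at α = 0.1 is 2.706.
Since 0.148 < 2.706, we fail to reject the null hypothesis — the data are consistent with the 3:1 ratio.

0.148; consistent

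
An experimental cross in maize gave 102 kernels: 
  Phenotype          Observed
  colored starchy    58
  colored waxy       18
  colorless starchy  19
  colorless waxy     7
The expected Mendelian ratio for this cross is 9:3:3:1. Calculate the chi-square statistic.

Under the 9:3:3:1 hypothesis (Σ ratio = 16, N = 102):
  colored starchy: 102 × 9/16 = 57.375
  colored waxy: 102 × 3/16 = 19.125
  colorless starchy: 102 × 3/16 = 19.125
  colorless waxy: 102 × 1/16 = 6.375
χ² = Σ (O − E)² / E
  colored starchy: (58 − 57.375)² / 57.375 = 0.0068
  colored waxy: (18 − 19.125)² / 19.125 = 0.0662
  colorless starchy: (19 − 19.125)² / 19.125 = 0.0008
  colorless waxy: (7 − 6.375)² / 6.375 = 0.0613
χ² = 0.0068 + 0.0662 + 0.0008 + 0.0613 = 0.1351 ≈ 0.135

0.135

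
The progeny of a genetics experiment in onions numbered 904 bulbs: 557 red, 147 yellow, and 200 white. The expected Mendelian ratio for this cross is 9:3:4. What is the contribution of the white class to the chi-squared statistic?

Expected counts for N = 904 under a 9:3:4 ratio (total parts = 16):
  red: 904 × 9/16 = 508.5
  yellow: 904 × 3/16 = 169.5
  white: 904 × 4/16 = 226
Contribution of white: (200 − 226)² / 226 = 2.9912

2.991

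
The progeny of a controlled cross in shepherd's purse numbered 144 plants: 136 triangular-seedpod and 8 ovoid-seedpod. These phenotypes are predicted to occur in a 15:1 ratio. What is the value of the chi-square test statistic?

The 15:1 ratio has 16 parts, so with N = 144 the expected counts are:
  triangular-seedpod: 144 × 15/16 = 135
  ovoid-seedpod: 144 × 1/16 = 9
χ² = Σ (O − E)² / E
  triangular-seedpod: (136 − 135)² / 135 = 0.0074
  ovoid-seedpod: (8 − 9)² / 9 = 0.1111
χ² = 0.0074 + 0.1111 = 0.1185 ≈ 0.119

0.119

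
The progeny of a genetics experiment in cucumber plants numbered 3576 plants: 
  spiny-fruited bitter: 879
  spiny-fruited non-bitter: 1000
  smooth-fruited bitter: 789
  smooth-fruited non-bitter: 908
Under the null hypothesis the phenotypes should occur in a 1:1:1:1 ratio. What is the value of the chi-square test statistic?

25.371

Under the 1:1:1:1 hypothesis (Σ ratio = 4, N = 3576):
  spiny-fruited bitter: 3576 × 1/4 = 894
  spiny-fruited non-bitter: 3576 × 1/4 = 894
  smooth-fruited bitter: 3576 × 1/4 = 894
  smooth-fruited non-bitter: 3576 × 1/4 = 894
χ² = Σ (O − E)² / E
  spiny-fruited bitter: (879 − 894)² / 894 = 0.2517
  spiny-fruited non-bitter: (1000 − 894)² / 894 = 12.5682
  smooth-fruited bitter: (789 − 894)² / 894 = 12.3322
  smooth-fruited non-bitter: (908 − 894)² / 894 = 0.2192
χ² = 0.2517 + 12.5682 + 12.3322 + 0.2192 = 25.3713 ≈ 25.371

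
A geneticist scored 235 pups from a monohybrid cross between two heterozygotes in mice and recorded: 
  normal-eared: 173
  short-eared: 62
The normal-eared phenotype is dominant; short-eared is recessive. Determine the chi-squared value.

0.240

For a monohybrid cross between heterozygotes with complete dominance, the expected phenotypic ratio is 3:1.
Total ratio parts = 4. Expected numbers out of 235:
  normal-eared: 235 × 3/4 = 176.25
  short-eared: 235 × 1/4 = 58.75
χ² = Σ (O − E)² / E
  normal-eared: (173 − 176.25)² / 176.25 = 0.0599
  short-eared: (62 − 58.75)² / 58.75 = 0.1798
χ² = 0.0599 + 0.1798 = 0.2397 ≈ 0.240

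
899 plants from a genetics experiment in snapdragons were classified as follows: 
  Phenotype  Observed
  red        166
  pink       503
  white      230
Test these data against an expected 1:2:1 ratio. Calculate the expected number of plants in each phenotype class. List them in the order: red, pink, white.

Expected counts for N = 899 under a 1:2:1 ratio (total parts = 4):
  red: 899 × 1/4 = 224.75
  pink: 899 × 2/4 = 449.5
  white: 899 × 1/4 = 224.75

224.75, 449.5, 224.75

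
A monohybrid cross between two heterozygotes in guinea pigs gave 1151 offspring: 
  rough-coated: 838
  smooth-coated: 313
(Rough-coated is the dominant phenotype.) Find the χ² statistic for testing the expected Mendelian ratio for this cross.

2.954

For a monohybrid cross between heterozygotes with complete dominance, the expected phenotypic ratio is 3:1.
Under the 3:1 hypothesis (Σ ratio = 4, N = 1151):
  rough-coated: 1151 × 3/4 = 863.25
  smooth-coated: 1151 × 1/4 = 287.75
χ² = Σ (O − E)² / E
  rough-coated: (838 − 863.25)² / 863.25 = 0.7386
  smooth-coated: (313 − 287.75)² / 287.75 = 2.2157
χ² = 0.7386 + 2.2157 = 2.9543 ≈ 2.954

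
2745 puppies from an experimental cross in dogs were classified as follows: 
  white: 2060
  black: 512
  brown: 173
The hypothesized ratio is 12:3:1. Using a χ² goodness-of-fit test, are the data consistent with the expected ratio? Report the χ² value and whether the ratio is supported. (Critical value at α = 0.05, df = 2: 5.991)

Expected counts for N = 2745 under a 12:3:1 ratio (total parts = 16):
  white: 2745 × 12/16 = 2058.75
  black: 2745 × 3/16 = 514.6875
  brown: 2745 × 1/16 = 171.5625
χ² = Σ (O − E)² / E
  white: (2060 − 2058.75)² / 2058.75 = 0.0008
  black: (512 − 514.6875)² / 514.6875 = 0.0140
  brown: (173 − 171.5625)² / 171.5625 = 0.0120
χ² = 0.0008 + 0.0140 + 0.0120 = 0.0268 ≈ 0.027
Degrees of freedom = 3 − 1 = 2; critical value at α = 0.05 is 5.991.
Since 0.027 < 5.991, we fail to reject the null hypothesis — the data are consistent with the 12:3:1 ratio.

0.027; consistent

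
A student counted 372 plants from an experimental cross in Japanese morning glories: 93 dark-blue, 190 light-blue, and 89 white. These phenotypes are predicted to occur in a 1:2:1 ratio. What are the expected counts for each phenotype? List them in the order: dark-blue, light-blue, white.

93, 186, 93

The 1:2:1 ratio has 4 parts, so with N = 372 the expected counts are:
  dark-blue: 372 × 1/4 = 93
  light-blue: 372 × 2/4 = 186
  white: 372 × 1/4 = 93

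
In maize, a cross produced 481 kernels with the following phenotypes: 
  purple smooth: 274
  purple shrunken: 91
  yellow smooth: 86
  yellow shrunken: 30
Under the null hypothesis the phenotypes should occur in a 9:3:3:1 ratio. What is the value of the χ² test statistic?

Expected counts for N = 481 under a 9:3:3:1 ratio (total parts = 16):
  purple smooth: 481 × 9/16 = 270.5625
  purple shrunken: 481 × 3/16 = 90.1875
  yellow smooth: 481 × 3/16 = 90.1875
  yellow shrunken: 481 × 1/16 = 30.0625
χ² = Σ (O − E)² / E
  purple smooth: (274 − 270.5625)² / 270.5625 = 0.0437
  purple shrunken: (91 − 90.1875)² / 90.1875 = 0.0073
  yellow smooth: (86 − 90.1875)² / 90.1875 = 0.1944
  yellow shrunken: (30 − 30.0625)² / 30.0625 = 0.0001
χ² = 0.0437 + 0.0073 + 0.1944 + 0.0001 = 0.2455 ≈ 0.246

0.246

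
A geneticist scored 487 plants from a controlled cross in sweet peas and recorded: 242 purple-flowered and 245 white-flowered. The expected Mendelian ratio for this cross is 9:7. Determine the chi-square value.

8.511

Total ratio parts = 16. Expected numbers out of 487:
  purple-flowered: 487 × 9/16 = 273.9375
  white-flowered: 487 × 7/16 = 213.0625
χ² = Σ (O − E)² / E
  purple-flowered: (242 − 273.9375)² / 273.9375 = 3.7235
  white-flowered: (245 − 213.0625)² / 213.0625 = 4.7873
χ² = 3.7235 + 4.7873 = 8.5108 ≈ 8.511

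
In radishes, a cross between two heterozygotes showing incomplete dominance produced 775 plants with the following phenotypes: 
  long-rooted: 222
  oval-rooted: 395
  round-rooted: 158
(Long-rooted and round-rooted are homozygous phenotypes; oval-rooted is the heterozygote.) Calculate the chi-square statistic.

10.861

With incomplete dominance, a heterozygote × heterozygote cross gives a 1:2:1 phenotypic ratio.
Total ratio parts = 4. Expected numbers out of 775:
  long-rooted: 775 × 1/4 = 193.75
  oval-rooted: 775 × 2/4 = 387.5
  round-rooted: 775 × 1/4 = 193.75
χ² = Σ (O − E)² / E
  long-rooted: (222 − 193.75)² / 193.75 = 4.1190
  oval-rooted: (395 − 387.5)² / 387.5 = 0.1452
  round-rooted: (158 − 193.75)² / 193.75 = 6.5965
χ² = 4.1190 + 0.1452 + 6.5965 = 10.8607 ≈ 10.861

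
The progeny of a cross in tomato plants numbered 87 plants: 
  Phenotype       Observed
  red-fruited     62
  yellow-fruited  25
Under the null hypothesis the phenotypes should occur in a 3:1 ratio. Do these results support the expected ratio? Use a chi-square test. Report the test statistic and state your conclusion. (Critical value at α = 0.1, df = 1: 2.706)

The 3:1 ratio has 4 parts, so with N = 87 the expected counts are:
  red-fruited: 87 × 3/4 = 65.25
  yellow-fruited: 87 × 1/4 = 21.75
χ² = Σ (O − E)² / E
  red-fruited: (62 − 65.25)² / 65.25 = 0.1619
  yellow-fruited: (25 − 21.75)² / 21.75 = 0.4856
χ² = 0.1619 + 0.4856 = 0.6475 ≈ 0.648
Degrees of freedom = 2 − 1 = 1; critical value at α = 0.1 is 2.706.
Since 0.648 < 2.706, we fail to reject the null hypothesis — the data are consistent with the 3:1 ratio.

0.648; consistent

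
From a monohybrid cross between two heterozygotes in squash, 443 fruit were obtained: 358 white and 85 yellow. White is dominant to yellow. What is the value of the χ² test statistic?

7.983

For a monohybrid cross between heterozygotes with complete dominance, the expected phenotypic ratio is 3:1.
Under the 3:1 hypothesis (Σ ratio = 4, N = 443):
  white: 443 × 3/4 = 332.25
  yellow: 443 × 1/4 = 110.75
χ² = Σ (O − E)² / E
  white: (358 − 332.25)² / 332.25 = 1.9957
  yellow: (85 − 110.75)² / 110.75 = 5.9870
χ² = 1.9957 + 5.9870 = 7.9827 ≈ 7.983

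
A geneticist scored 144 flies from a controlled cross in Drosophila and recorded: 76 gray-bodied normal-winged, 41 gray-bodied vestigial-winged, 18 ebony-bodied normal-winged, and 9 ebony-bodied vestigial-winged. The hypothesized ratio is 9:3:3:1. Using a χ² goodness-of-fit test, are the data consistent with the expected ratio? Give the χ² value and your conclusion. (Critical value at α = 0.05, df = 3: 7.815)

10.568; not consistent

Expected counts for N = 144 under a 9:3:3:1 ratio (total parts = 16):
  gray-bodied normal-winged: 144 × 9/16 = 81
  gray-bodied vestigial-winged: 144 × 3/16 = 27
  ebony-bodied normal-winged: 144 × 3/16 = 27
  ebony-bodied vestigial-winged: 144 × 1/16 = 9
χ² = Σ (O − E)² / E
  gray-bodied normal-winged: (76 − 81)² / 81 = 0.3086
  gray-bodied vestigial-winged: (41 − 27)² / 27 = 7.2593
  ebony-bodied normal-winged: (18 − 27)² / 27 = 3.0000
  ebony-bodied vestigial-winged: (9 − 9)² / 9 = 0.0000
χ² = 0.3086 + 7.2593 + 3.0000 + 0.0000 = 10.5679 ≈ 10.568
Degrees of freedom = 4 − 1 = 3; critical value at α = 0.05 is 7.815.
Since 10.568 > 7.815, we reject the null hypothesis — the data do not fit the 9:3:3:1 ratio.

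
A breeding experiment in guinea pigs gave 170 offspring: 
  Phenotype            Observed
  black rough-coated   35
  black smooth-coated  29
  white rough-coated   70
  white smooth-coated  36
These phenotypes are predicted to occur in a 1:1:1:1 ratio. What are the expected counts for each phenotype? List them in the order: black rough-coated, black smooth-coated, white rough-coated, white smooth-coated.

42.5, 42.5, 42.5, 42.5

Total ratio parts = 4. Expected numbers out of 170:
  black rough-coated: 170 × 1/4 = 42.5
  black smooth-coated: 170 × 1/4 = 42.5
  white rough-coated: 170 × 1/4 = 42.5
  white smooth-coated: 170 × 1/4 = 42.5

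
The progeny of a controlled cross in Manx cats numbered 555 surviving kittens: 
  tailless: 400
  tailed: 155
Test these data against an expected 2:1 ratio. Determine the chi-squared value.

Total ratio parts = 3. Expected numbers out of 555:
  tailless: 555 × 2/3 = 370
  tailed: 555 × 1/3 = 185
χ² = Σ (O − E)² / E
  tailless: (400 − 370)² / 370 = 2.4324
  tailed: (155 − 185)² / 185 = 4.8649
χ² = 2.4324 + 4.8649 = 7.2973 ≈ 7.297

7.297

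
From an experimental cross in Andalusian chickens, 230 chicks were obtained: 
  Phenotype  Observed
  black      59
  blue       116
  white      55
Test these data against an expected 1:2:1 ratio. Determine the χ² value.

Total ratio parts = 4. Expected numbers out of 230:
  black: 230 × 1/4 = 57.5
  blue: 230 × 2/4 = 115
  white: 230 × 1/4 = 57.5
χ² = Σ (O − E)² / E
  black: (59 − 57.5)² / 57.5 = 0.0391
  blue: (116 − 115)² / 115 = 0.0087
  white: (55 − 57.5)² / 57.5 = 0.1087
χ² = 0.0391 + 0.0087 + 0.1087 = 0.1565 ≈ 0.157

0.157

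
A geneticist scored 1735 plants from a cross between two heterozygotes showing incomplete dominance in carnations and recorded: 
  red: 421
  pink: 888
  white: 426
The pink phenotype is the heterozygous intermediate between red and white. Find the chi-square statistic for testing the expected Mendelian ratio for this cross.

0.998

With incomplete dominance, a heterozygote × heterozygote cross gives a 1:2:1 phenotypic ratio.
Expected counts for N = 1735 under a 1:2:1 ratio (total parts = 4):
  red: 1735 × 1/4 = 433.75
  pink: 1735 × 2/4 = 867.5
  white: 1735 × 1/4 = 433.75
χ² = Σ (O − E)² / E
  red: (421 − 433.75)² / 433.75 = 0.3748
  pink: (888 − 867.5)² / 867.5 = 0.4844
  white: (426 − 433.75)² / 433.75 = 0.1385
χ² = 0.3748 + 0.4844 + 0.1385 = 0.9977 ≈ 0.998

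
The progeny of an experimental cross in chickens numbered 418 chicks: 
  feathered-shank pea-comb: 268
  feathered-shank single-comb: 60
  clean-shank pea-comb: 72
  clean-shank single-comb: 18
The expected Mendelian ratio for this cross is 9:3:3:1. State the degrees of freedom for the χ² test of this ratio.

A goodness-of-fit test with 4 phenotype classes has df = 4 − 1 = 3.

3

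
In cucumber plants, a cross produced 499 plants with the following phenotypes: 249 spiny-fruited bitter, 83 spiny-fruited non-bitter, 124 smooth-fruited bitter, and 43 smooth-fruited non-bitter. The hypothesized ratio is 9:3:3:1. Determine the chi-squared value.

Total ratio parts = 16. Expected numbers out of 499:
  spiny-fruited bitter: 499 × 9/16 = 280.6875
  spiny-fruited non-bitter: 499 × 3/16 = 93.5625
  smooth-fruited bitter: 499 × 3/16 = 93.5625
  smooth-fruited non-bitter: 499 × 1/16 = 31.1875
χ² = Σ (O − E)² / E
  spiny-fruited bitter: (249 − 280.6875)² / 280.6875 = 3.5773
  spiny-fruited non-bitter: (83 − 93.5625)² / 93.5625 = 1.1924
  smooth-fruited bitter: (124 − 93.5625)² / 93.5625 = 9.9018
  smooth-fruited non-bitter: (43 − 31.1875)² / 31.1875 = 4.4741
χ² = 3.5773 + 1.1924 + 9.9018 + 4.4741 = 19.1456 ≈ 19.146

19.146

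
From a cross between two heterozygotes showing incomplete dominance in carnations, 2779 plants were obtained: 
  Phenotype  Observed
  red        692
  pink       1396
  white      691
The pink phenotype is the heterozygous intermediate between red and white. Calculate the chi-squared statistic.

0.062

With incomplete dominance, a heterozygote × heterozygote cross gives a 1:2:1 phenotypic ratio.
Expected counts for N = 2779 under a 1:2:1 ratio (total parts = 4):
  red: 2779 × 1/4 = 694.75
  pink: 2779 × 2/4 = 1389.5
  white: 2779 × 1/4 = 694.75
χ² = Σ (O − E)² / E
  red: (692 − 694.75)² / 694.75 = 0.0109
  pink: (1396 − 1389.5)² / 1389.5 = 0.0304
  white: (691 − 694.75)² / 694.75 = 0.0202
χ² = 0.0109 + 0.0304 + 0.0202 = 0.0615 ≈ 0.062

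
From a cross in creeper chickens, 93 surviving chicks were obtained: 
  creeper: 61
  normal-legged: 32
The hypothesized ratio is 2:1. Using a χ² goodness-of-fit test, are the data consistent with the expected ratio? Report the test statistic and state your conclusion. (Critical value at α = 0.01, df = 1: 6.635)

Total ratio parts = 3. Expected numbers out of 93:
  creeper: 93 × 2/3 = 62
  normal-legged: 93 × 1/3 = 31
χ² = Σ (O − E)² / E
  creeper: (61 − 62)² / 62 = 0.0161
  normal-legged: (32 − 31)² / 31 = 0.0323
χ² = 0.0161 + 0.0323 = 0.0484 ≈ 0.048
Degrees of freedom = 2 − 1 = 1; critical value at α = 0.01 is 6.635.
Since 0.048 < 6.635, we fail to reject the null hypothesis — the data are consistent with the 2:1 ratio.

0.048; consistent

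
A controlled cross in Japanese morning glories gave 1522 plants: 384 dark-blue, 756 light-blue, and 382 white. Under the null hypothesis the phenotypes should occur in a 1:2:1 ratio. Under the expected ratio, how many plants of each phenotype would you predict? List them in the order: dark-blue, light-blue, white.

380.5, 761, 380.5

Under the 1:2:1 hypothesis (Σ ratio = 4, N = 1522):
  dark-blue: 1522 × 1/4 = 380.5
  light-blue: 1522 × 2/4 = 761
  white: 1522 × 1/4 = 380.5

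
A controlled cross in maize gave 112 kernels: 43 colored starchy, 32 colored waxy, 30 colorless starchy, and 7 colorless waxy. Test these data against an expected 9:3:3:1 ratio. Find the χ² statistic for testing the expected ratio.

15.968

Expected counts for N = 112 under a 9:3:3:1 ratio (total parts = 16):
  colored starchy: 112 × 9/16 = 63
  colored waxy: 112 × 3/16 = 21
  colorless starchy: 112 × 3/16 = 21
  colorless waxy: 112 × 1/16 = 7
χ² = Σ (O − E)² / E
  colored starchy: (43 − 63)² / 63 = 6.3492
  colored waxy: (32 − 21)² / 21 = 5.7619
  colorless starchy: (30 − 21)² / 21 = 3.8571
  colorless waxy: (7 − 7)² / 7 = 0.0000
χ² = 6.3492 + 5.7619 + 3.8571 + 0.0000 = 15.9682 ≈ 15.968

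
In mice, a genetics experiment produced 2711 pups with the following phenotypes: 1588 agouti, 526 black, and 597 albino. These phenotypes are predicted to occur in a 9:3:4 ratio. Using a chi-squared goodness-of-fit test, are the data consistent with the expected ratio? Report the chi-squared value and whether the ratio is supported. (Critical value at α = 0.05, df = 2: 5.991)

Total ratio parts = 16. Expected numbers out of 2711:
  agouti: 2711 × 9/16 = 1524.9375
  black: 2711 × 3/16 = 508.3125
  albino: 2711 × 4/16 = 677.75
χ² = Σ (O − E)² / E
  agouti: (1588 − 1524.9375)² / 1524.9375 = 2.6079
  black: (526 − 508.3125)² / 508.3125 = 0.6155
  albino: (597 − 677.75)² / 677.75 = 9.6209
χ² = 2.6079 + 0.6155 + 9.6209 = 12.8443 ≈ 12.844
Degrees of freedom = 3 − 1 = 2; critical value at α = 0.05 is 5.991.
Since 12.844 > 5.991, we reject the null hypothesis — the data do not fit the 9:3:4 ratio.

12.844; not consistent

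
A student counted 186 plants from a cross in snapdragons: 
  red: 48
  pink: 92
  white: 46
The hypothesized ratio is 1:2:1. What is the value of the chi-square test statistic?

0.065

Under the 1:2:1 hypothesis (Σ ratio = 4, N = 186):
  red: 186 × 1/4 = 46.5
  pink: 186 × 2/4 = 93
  white: 186 × 1/4 = 46.5
χ² = Σ (O − E)² / E
  red: (48 − 46.5)² / 46.5 = 0.0484
  pink: (92 − 93)² / 93 = 0.0108
  white: (46 − 46.5)² / 46.5 = 0.0054
χ² = 0.0484 + 0.0108 + 0.0054 = 0.0646 ≈ 0.065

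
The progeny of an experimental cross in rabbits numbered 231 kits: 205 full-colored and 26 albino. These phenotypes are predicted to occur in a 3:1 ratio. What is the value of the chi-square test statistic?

23.274

The 3:1 ratio has 4 parts, so with N = 231 the expected counts are:
  full-colored: 231 × 3/4 = 173.25
  albino: 231 × 1/4 = 57.75
χ² = Σ (O − E)² / E
  full-colored: (205 − 173.25)² / 173.25 = 5.8185
  albino: (26 − 57.75)² / 57.75 = 17.4556
χ² = 5.8185 + 17.4556 = 23.2741 ≈ 23.274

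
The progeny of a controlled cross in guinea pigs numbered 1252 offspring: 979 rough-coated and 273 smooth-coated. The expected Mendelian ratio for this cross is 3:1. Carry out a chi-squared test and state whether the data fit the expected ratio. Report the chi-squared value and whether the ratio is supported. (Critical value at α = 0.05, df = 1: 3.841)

Under the 3:1 hypothesis (Σ ratio = 4, N = 1252):
  rough-coated: 1252 × 3/4 = 939
  smooth-coated: 1252 × 1/4 = 313
χ² = Σ (O − E)² / E
  rough-coated: (979 − 939)² / 939 = 1.7039
  smooth-coated: (273 − 313)² / 313 = 5.1118
χ² = 1.7039 + 5.1118 = 6.8157 ≈ 6.816
Degrees of freedom = 2 − 1 = 1; critical value at α = 0.05 is 3.841.
Since 6.816 > 3.841, we reject the null hypothesis — the data do not fit the 3:1 ratio.

6.816; not consistent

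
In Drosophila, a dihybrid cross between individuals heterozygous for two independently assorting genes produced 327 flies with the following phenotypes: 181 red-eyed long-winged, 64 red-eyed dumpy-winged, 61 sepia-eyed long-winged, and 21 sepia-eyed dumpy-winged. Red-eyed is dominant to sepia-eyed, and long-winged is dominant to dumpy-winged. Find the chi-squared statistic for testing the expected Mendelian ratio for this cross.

A dihybrid F₂ with independent assortment and complete dominance at both loci gives a 9:3:3:1 phenotypic ratio.
The 9:3:3:1 ratio has 16 parts, so with N = 327 the expected counts are:
  red-eyed long-winged: 327 × 9/16 = 183.9375
  red-eyed dumpy-winged: 327 × 3/16 = 61.3125
  sepia-eyed long-winged: 327 × 3/16 = 61.3125
  sepia-eyed dumpy-winged: 327 × 1/16 = 20.4375
χ² = Σ (O − E)² / E
  red-eyed long-winged: (181 − 183.9375)² / 183.9375 = 0.0469
  red-eyed dumpy-winged: (64 − 61.3125)² / 61.3125 = 0.1178
  sepia-eyed long-winged: (61 − 61.3125)² / 61.3125 = 0.0016
  sepia-eyed dumpy-winged: (21 − 20.4375)² / 20.4375 = 0.0155
χ² = 0.0469 + 0.1178 + 0.0016 + 0.0155 = 0.1818 ≈ 0.182

0.182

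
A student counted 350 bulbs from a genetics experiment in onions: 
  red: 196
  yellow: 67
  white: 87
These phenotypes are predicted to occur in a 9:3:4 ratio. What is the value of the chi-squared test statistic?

Total ratio parts = 16. Expected numbers out of 350:
  red: 350 × 9/16 = 196.875
  yellow: 350 × 3/16 = 65.625
  white: 350 × 4/16 = 87.5
χ² = Σ (O − E)² / E
  red: (196 − 196.875)² / 196.875 = 0.0039
  yellow: (67 − 65.625)² / 65.625 = 0.0288
  white: (87 − 87.5)² / 87.5 = 0.0029
χ² = 0.0039 + 0.0288 + 0.0029 = 0.0356 ≈ 0.036

0.036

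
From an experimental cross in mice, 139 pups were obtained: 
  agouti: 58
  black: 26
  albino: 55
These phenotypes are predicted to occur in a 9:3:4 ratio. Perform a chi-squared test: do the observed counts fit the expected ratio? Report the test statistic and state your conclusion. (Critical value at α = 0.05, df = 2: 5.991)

Expected counts for N = 139 under a 9:3:4 ratio (total parts = 16):
  agouti: 139 × 9/16 = 78.1875
  black: 139 × 3/16 = 26.0625
  albino: 139 × 4/16 = 34.75
χ² = Σ (O − E)² / E
  agouti: (58 − 78.1875)² / 78.1875 = 5.2123
  black: (26 − 26.0625)² / 26.0625 = 0.0001
  albino: (55 − 34.75)² / 34.75 = 11.8004
χ² = 5.2123 + 0.0001 + 11.8004 = 17.0128 ≈ 17.013
Degrees of freedom = 3 − 1 = 2; critical value at α = 0.05 is 5.991.
Since 17.013 > 5.991, we reject the null hypothesis — the data do not fit the 9:3:4 ratio.

17.013; not consistent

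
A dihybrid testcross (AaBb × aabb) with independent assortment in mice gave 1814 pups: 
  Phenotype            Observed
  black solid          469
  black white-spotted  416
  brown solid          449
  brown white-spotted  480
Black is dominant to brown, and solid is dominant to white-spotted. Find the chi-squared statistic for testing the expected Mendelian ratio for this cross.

A dihybrid testcross with independent assortment gives a 1:1:1:1 ratio.
Total ratio parts = 4. Expected numbers out of 1814:
  black solid: 1814 × 1/4 = 453.5
  black white-spotted: 1814 × 1/4 = 453.5
  brown solid: 1814 × 1/4 = 453.5
  brown white-spotted: 1814 × 1/4 = 453.5
χ² = Σ (O − E)² / E
  black solid: (469 − 453.5)² / 453.5 = 0.5298
  black white-spotted: (416 − 453.5)² / 453.5 = 3.1009
  brown solid: (449 − 453.5)² / 453.5 = 0.0447
  brown white-spotted: (480 − 453.5)² / 453.5 = 1.5485
χ² = 0.5298 + 3.1009 + 0.0447 + 1.5485 = 5.2239 ≈ 5.224

5.224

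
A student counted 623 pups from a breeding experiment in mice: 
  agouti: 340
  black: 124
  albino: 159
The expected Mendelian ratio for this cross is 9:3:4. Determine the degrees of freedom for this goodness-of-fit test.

A goodness-of-fit test with 3 phenotype classes has df = 3 − 1 = 2.

2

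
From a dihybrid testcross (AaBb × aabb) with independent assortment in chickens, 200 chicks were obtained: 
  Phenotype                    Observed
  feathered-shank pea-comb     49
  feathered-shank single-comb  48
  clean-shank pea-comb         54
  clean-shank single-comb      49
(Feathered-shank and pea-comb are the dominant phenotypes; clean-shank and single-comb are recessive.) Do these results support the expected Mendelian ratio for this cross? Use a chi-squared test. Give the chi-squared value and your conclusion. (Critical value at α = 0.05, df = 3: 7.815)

0.440; consistent

A dihybrid testcross with independent assortment gives a 1:1:1:1 ratio.
The 1:1:1:1 ratio has 4 parts, so with N = 200 the expected counts are:
  feathered-shank pea-comb: 200 × 1/4 = 50
  feathered-shank single-comb: 200 × 1/4 = 50
  clean-shank pea-comb: 200 × 1/4 = 50
  clean-shank single-comb: 200 × 1/4 = 50
χ² = Σ (O − E)² / E
  feathered-shank pea-comb: (49 − 50)² / 50 = 0.0200
  feathered-shank single-comb: (48 − 50)² / 50 = 0.0800
  clean-shank pea-comb: (54 − 50)² / 50 = 0.3200
  clean-shank single-comb: (49 − 50)² / 50 = 0.0200
χ² = 0.0200 + 0.0800 + 0.3200 + 0.0200 = 0.440
Degrees of freedom = 4 − 1 = 3; critical value at α = 0.05 is 7.815.
Since 0.440 < 7.815, we fail to reject the null hypothesis — the data are consistent with the 1:1:1:1 ratio.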